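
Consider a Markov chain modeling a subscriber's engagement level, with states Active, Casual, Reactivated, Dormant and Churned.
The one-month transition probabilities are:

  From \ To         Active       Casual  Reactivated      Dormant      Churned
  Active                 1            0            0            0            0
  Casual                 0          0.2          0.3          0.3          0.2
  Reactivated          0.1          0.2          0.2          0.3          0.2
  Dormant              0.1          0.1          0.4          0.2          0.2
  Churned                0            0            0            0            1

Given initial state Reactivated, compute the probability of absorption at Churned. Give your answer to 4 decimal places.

0.7074

Let h(s) be the probability of absorption at Churned starting from transient state s. Then h(Churned) = 1 and h(Active) = 0. By first-step analysis:
h(Casual) = 0.2·h(Casual) + 0.3·h(Reactivated) + 0.3·h(Dormant) + 0.2·1
h(Reactivated) = 0.1·0 + 0.2·h(Casual) + 0.2·h(Reactivated) + 0.3·h(Dormant) + 0.2·1
h(Dormant) = 0.1·0 + 0.1·h(Casual) + 0.4·h(Reactivated) + 0.2·h(Dormant) + 0.2·1
Solving: h(Casual) = 0.7781, h(Reactivated) = 0.7074, h(Dormant) = 0.7010.
Starting from Reactivated, the probability is 0.7074.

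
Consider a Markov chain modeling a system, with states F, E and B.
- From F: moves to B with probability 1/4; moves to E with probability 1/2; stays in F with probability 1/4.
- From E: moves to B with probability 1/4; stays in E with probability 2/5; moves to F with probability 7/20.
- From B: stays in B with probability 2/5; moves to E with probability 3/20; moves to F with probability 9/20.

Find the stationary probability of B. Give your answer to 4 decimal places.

0.2941

Let the stationary distribution be π with π = πP and π_1 + π_2 + π_3 = 1.
π_1 = 0.25·π_1 + 0.35·π_2 + 0.45·π_3
π_2 = 0.5·π_1 + 0.4·π_2 + 0.15·π_3
Solving with the normalization constraint gives π = (0.3449, 0.3610, 0.2941).
So the stationary probability of B is 0.2941.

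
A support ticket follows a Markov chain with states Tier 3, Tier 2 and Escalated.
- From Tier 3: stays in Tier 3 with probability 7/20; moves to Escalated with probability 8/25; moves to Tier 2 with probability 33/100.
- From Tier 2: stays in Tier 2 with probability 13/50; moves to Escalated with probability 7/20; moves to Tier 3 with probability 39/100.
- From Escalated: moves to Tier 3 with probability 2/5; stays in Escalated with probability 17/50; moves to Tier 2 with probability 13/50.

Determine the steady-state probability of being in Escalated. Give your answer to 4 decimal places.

0.3353

Let the stationary distribution be π with π = πP and π_1 + π_2 + π_3 = 1.
π_1 = 0.35·π_1 + 0.39·π_2 + 0.4·π_3
π_2 = 0.33·π_1 + 0.26·π_2 + 0.26·π_3
Solving with the normalization constraint gives π = (0.3782, 0.2865, 0.3353).
So the stationary probability of Escalated is 0.3353.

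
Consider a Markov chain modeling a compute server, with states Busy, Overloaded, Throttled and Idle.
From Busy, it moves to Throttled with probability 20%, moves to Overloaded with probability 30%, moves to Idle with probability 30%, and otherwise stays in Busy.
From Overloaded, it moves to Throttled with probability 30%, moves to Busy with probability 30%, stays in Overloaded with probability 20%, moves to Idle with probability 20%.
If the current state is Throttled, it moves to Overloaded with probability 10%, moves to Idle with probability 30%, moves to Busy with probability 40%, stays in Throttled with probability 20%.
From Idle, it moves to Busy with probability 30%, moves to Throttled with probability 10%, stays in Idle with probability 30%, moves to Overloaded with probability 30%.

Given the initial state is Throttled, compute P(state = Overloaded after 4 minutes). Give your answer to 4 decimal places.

0.2369

Propagate the distribution vector 4 minutes from Throttled.
After 0 minutes: (0.0000, 0.0000, 1.0000, 0.0000)
After 1 minute: (0.4000, 0.1000, 0.2000, 0.3000)
After 2 minutes: (0.2800, 0.2500, 0.1800, 0.2900)
After 3 minutes: (0.2900, 0.2390, 0.1960, 0.2750)
After 4 minutes: (0.2906, 0.2369, 0.1964, 0.2761)
P(in Overloaded after 4 minutes) = 0.2369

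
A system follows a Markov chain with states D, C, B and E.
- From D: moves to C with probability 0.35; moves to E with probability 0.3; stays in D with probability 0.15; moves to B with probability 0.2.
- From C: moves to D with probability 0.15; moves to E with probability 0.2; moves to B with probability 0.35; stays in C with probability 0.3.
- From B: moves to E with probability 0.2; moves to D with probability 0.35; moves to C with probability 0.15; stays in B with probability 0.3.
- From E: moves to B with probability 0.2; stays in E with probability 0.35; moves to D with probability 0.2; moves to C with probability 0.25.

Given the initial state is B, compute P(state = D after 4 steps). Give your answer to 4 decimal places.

0.2160

Propagate the distribution vector 4 steps from B.
After 0 steps: (0.0000, 0.0000, 1.0000, 0.0000)
After 1 step: (0.3500, 0.1500, 0.3000, 0.2000)
After 2 steps: (0.2200, 0.2625, 0.2525, 0.2650)
After 3 steps: (0.2138, 0.2599, 0.2646, 0.2618)
After 4 steps: (0.2160, 0.2579, 0.2654, 0.2606)
P(in D after 4 steps) = 0.2160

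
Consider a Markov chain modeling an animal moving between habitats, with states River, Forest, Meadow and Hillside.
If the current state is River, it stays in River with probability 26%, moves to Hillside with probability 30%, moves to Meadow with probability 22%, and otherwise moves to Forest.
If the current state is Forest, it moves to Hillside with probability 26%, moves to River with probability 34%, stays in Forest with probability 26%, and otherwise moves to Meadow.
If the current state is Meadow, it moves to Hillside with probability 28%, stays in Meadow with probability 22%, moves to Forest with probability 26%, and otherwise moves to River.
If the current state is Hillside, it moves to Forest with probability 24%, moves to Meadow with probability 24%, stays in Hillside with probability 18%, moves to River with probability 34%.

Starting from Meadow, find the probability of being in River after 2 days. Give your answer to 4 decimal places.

0.2988

Propagate the distribution vector 2 days from Meadow.
After 0 days: (0.0000, 0.0000, 1.0000, 0.0000)
After 1 day: (0.2400, 0.2600, 0.2200, 0.2800)
After 2 days: (0.2988, 0.2448, 0.2048, 0.2516)
P(in River after 2 days) = 0.2988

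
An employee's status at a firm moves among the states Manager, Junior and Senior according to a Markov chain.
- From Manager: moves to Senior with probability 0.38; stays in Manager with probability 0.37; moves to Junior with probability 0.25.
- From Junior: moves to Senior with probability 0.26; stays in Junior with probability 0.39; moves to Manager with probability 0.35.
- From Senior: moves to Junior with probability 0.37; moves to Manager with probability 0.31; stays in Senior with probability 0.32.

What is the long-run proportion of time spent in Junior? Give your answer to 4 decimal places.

0.3354

Let the stationary distribution be π with π = πP and π_1 + π_2 + π_3 = 1.
π_1 = 0.37·π_1 + 0.35·π_2 + 0.31·π_3
π_2 = 0.25·π_1 + 0.39·π_2 + 0.37·π_3
Solving with the normalization constraint gives π = (0.3441, 0.3354, 0.3205).
So the stationary probability of Junior is 0.3354.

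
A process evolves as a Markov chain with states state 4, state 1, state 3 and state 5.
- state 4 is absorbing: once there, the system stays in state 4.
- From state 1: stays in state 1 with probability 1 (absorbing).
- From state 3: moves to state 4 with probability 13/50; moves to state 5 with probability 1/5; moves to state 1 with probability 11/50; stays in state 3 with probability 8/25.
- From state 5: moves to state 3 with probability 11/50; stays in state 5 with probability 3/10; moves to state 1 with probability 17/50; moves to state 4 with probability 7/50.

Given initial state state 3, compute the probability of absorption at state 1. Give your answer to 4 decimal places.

0.5139

Let h(s) be the probability of absorption at state 1 starting from transient state s. Then h(state 1) = 1 and h(state 4) = 0. By first-step analysis:
h(state 3) = 0.26·0 + 0.22·1 + 0.32·h(state 3) + 0.2·h(state 5)
h(state 5) = 0.14·0 + 0.34·1 + 0.22·h(state 3) + 0.3·h(state 5)
Solving: h(state 3) = 0.5139, h(state 5) = 0.6472.
Starting from state 3, the probability is 0.5139.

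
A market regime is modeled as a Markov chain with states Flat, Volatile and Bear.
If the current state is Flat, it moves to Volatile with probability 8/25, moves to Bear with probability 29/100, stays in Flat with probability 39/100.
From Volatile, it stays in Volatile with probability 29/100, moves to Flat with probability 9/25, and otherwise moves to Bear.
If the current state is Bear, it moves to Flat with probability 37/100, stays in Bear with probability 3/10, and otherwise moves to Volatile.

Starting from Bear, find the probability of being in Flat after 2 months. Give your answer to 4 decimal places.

0.3741

Sum over the intermediate state after 1 month:
P = P(Bear→Flat)·P(Flat→Flat) + P(Bear→Volatile)·P(Volatile→Flat) + P(Bear→Bear)·P(Bear→Flat)
  = 0.37×0.39 + 0.33×0.36 + 0.3×0.37
  = 0.1443 + 0.1188 + 0.1110 = 0.3741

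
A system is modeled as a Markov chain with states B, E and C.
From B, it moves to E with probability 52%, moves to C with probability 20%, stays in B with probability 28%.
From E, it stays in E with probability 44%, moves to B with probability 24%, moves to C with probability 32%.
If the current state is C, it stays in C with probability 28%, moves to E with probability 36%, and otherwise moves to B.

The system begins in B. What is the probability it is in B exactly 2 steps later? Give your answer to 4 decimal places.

0.2752

Sum over the intermediate state after 1 step:
P = P(B→B)·P(B→B) + P(B→E)·P(E→B) + P(B→C)·P(C→B)
  = 0.28×0.28 + 0.52×0.24 + 0.2×0.36
  = 0.0784 + 0.1248 + 0.0720 = 0.2752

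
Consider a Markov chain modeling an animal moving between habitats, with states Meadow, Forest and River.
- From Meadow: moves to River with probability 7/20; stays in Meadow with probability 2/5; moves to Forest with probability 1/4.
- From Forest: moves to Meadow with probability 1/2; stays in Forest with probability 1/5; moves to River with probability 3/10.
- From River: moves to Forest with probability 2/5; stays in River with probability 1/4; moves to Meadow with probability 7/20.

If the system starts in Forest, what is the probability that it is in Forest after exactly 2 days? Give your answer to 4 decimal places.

Sum over the intermediate state after 1 day:
P = P(Forest→Meadow)·P(Meadow→Forest) + P(Forest→Forest)·P(Forest→Forest) + P(Forest→River)·P(River→Forest)
  = 0.5×0.25 + 0.2×0.2 + 0.3×0.4
  = 0.1250 + 0.0400 + 0.1200 = 0.2850

0.2850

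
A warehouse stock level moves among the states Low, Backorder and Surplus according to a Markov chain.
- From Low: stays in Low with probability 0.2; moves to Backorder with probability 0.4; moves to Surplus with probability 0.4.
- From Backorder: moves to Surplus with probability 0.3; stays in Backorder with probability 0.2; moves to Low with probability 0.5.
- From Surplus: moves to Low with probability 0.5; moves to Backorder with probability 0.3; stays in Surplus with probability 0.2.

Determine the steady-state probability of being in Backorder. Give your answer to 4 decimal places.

0.3077

Let the stationary distribution be π with π = πP and π_1 + π_2 + π_3 = 1.
π_1 = 0.2·π_1 + 0.5·π_2 + 0.5·π_3
π_2 = 0.4·π_1 + 0.2·π_2 + 0.3·π_3
Solving with the normalization constraint gives π = (0.3846, 0.3077, 0.3077).
So the stationary probability of Backorder is 0.3077.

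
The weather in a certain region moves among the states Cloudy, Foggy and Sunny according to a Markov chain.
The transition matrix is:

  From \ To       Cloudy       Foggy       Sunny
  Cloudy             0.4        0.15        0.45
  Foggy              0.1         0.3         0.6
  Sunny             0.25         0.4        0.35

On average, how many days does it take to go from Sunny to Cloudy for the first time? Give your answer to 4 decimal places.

5.1163

Let t(s) be the expected number of days to first reach Cloudy from state s, with t(Cloudy) = 0. Conditioning on the first day:
t(Foggy) = 1 + 0.3·t(Foggy) + 0.6·t(Sunny)
t(Sunny) = 1 + 0.4·t(Foggy) + 0.35·t(Sunny)
Solving: t(Foggy) = 5.8140, t(Sunny) = 5.1163.
Expected days from Sunny to Cloudy: 5.1163.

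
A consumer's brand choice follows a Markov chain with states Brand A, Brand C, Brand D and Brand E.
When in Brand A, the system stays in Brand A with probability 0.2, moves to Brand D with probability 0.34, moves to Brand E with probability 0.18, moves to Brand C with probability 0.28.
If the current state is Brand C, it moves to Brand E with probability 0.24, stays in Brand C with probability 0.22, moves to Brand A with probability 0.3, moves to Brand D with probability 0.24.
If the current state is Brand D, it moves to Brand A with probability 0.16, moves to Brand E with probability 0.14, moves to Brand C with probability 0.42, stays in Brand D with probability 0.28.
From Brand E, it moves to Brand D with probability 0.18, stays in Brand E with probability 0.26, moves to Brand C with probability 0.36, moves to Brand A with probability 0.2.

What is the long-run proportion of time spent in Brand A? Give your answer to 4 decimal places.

Let the stationary distribution be π with π = πP and π_1 + π_2 + π_3 + π_4 = 1.
π_1 = 0.2·π_1 + 0.3·π_2 + 0.16·π_3 + 0.2·π_4
π_2 = 0.28·π_1 + 0.22·π_2 + 0.42·π_3 + 0.36·π_4
π_3 = 0.34·π_1 + 0.24·π_2 + 0.28·π_3 + 0.18·π_4
Solving with the normalization constraint gives π = (0.2210, 0.3140, 0.2602, 0.2048).
So the stationary probability of Brand A is 0.2210.

0.2210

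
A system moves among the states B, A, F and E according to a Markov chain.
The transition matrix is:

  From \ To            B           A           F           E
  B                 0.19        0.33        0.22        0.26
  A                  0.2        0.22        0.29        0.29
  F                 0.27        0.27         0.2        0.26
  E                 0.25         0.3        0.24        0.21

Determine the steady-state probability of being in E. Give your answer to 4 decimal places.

0.2555

Let the stationary distribution be π with π = πP and π_1 + π_2 + π_3 + π_4 = 1.
π_1 = 0.19·π_1 + 0.2·π_2 + 0.27·π_3 + 0.25·π_4
π_2 = 0.33·π_1 + 0.22·π_2 + 0.27·π_3 + 0.3·π_4
π_3 = 0.22·π_1 + 0.29·π_2 + 0.2·π_3 + 0.24·π_4
Solving with the normalization constraint gives π = (0.2273, 0.2774, 0.2397, 0.2555).
So the stationary probability of E is 0.2555.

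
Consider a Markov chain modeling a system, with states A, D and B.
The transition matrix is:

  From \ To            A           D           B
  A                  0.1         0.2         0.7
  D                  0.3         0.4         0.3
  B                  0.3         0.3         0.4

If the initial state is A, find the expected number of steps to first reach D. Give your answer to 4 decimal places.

Let t(s) be the expected number of steps to first reach D from state s, with t(D) = 0. Conditioning on the first step:
t(A) = 1 + 0.1·t(A) + 0.7·t(B)
t(B) = 1 + 0.3·t(A) + 0.4·t(B)
Solving: t(A) = 3.9394, t(B) = 3.6364.
Expected steps from A to D: 3.9394.

3.9394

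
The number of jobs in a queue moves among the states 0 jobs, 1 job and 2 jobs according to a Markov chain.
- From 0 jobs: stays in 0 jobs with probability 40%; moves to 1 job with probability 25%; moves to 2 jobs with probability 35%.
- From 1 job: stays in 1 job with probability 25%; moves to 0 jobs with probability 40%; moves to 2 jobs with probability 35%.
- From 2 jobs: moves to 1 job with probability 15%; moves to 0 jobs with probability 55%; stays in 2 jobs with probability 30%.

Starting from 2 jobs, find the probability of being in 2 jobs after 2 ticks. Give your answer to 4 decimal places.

0.3350

Sum over the intermediate state after 1 tick:
P = P(2 jobs→0 jobs)·P(0 jobs→2 jobs) + P(2 jobs→1 job)·P(1 job→2 jobs) + P(2 jobs→2 jobs)·P(2 jobs→2 jobs)
  = 0.55×0.35 + 0.15×0.35 + 0.3×0.3
  = 0.1925 + 0.0525 + 0.0900 = 0.3350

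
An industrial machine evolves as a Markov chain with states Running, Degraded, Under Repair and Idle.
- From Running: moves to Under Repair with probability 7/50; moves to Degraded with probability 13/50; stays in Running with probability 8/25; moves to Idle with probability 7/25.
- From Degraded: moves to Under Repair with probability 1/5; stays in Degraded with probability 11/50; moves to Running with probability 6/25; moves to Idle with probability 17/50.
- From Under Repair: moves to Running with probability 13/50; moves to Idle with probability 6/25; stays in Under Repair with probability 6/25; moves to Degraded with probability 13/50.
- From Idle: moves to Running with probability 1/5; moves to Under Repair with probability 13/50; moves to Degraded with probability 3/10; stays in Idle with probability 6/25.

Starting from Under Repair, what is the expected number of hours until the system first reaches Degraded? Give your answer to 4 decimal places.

3.7035

Let t(s) be the expected number of hours to first reach Degraded from state s, with t(Degraded) = 0. Conditioning on the first hour:
t(Running) = 1 + 0.32·t(Running) + 0.14·t(Under Repair) + 0.28·t(Idle)
t(Under Repair) = 1 + 0.26·t(Running) + 0.24·t(Under Repair) + 0.24·t(Idle)
t(Idle) = 1 + 0.2·t(Running) + 0.26·t(Under Repair) + 0.24·t(Idle)
Solving: t(Running) = 3.6972, t(Under Repair) = 3.7035, t(Idle) = 3.5557.
Expected hours from Under Repair to Degraded: 3.7035.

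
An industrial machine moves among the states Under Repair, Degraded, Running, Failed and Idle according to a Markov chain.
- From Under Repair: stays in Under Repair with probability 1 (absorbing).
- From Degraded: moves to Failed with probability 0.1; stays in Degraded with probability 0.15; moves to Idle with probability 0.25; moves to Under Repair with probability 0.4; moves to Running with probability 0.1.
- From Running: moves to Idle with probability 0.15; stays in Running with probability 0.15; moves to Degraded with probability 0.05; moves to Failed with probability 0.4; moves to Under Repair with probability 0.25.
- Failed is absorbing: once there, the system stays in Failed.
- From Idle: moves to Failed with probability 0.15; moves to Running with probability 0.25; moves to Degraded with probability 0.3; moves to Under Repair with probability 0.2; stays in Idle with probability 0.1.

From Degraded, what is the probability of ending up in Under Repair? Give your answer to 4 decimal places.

0.6906

Let h(s) be the probability of absorption at Under Repair starting from transient state s. Then h(Under Repair) = 1 and h(Failed) = 0. By first-step analysis:
h(Degraded) = 0.4·1 + 0.15·h(Degraded) + 0.1·h(Running) + 0.1·0 + 0.25·h(Idle)
h(Running) = 0.25·1 + 0.05·h(Degraded) + 0.15·h(Running) + 0.4·0 + 0.15·h(Idle)
h(Idle) = 0.2·1 + 0.3·h(Degraded) + 0.25·h(Running) + 0.15·0 + 0.1·h(Idle)
Solving: h(Degraded) = 0.6906, h(Running) = 0.4359, h(Idle) = 0.5735.
Starting from Degraded, the probability is 0.6906.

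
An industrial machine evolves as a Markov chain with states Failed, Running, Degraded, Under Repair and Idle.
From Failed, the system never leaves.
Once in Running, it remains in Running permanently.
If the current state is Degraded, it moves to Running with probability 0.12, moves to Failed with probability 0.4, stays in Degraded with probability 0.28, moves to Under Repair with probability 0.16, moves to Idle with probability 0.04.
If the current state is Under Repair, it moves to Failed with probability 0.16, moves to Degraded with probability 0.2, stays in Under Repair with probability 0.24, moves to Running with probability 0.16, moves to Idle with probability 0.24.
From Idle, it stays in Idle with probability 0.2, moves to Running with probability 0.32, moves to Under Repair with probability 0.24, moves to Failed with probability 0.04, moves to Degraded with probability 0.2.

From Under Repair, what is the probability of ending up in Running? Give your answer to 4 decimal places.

0.4893

Let h(s) be the probability of absorption at Running starting from transient state s. Then h(Running) = 1 and h(Failed) = 0. By first-step analysis:
h(Degraded) = 0.4·0 + 0.12·1 + 0.28·h(Degraded) + 0.16·h(Under Repair) + 0.04·h(Idle)
h(Under Repair) = 0.16·0 + 0.16·1 + 0.2·h(Degraded) + 0.24·h(Under Repair) + 0.24·h(Idle)
h(Idle) = 0.04·0 + 0.32·1 + 0.2·h(Degraded) + 0.24·h(Under Repair) + 0.2·h(Idle)
Solving: h(Degraded) = 0.3101, h(Under Repair) = 0.4893, h(Idle) = 0.6243.
Starting from Under Repair, the probability is 0.4893.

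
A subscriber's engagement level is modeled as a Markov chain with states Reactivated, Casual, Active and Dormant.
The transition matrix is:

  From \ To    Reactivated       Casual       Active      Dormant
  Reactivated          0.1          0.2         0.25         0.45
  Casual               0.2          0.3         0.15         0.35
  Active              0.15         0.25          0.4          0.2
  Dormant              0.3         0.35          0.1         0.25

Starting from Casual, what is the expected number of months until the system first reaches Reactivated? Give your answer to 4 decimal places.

4.5385

Let t(s) be the expected number of months to first reach Reactivated from state s, with t(Reactivated) = 0. Conditioning on the first month:
t(Casual) = 1 + 0.3·t(Casual) + 0.15·t(Active) + 0.35·t(Dormant)
t(Active) = 1 + 0.25·t(Casual) + 0.4·t(Active) + 0.2·t(Dormant)
t(Dormant) = 1 + 0.35·t(Casual) + 0.1·t(Active) + 0.25·t(Dormant)
Solving: t(Casual) = 4.5385, t(Active) = 4.9271, t(Dormant) = 4.1083.
Expected months from Casual to Reactivated: 4.5385.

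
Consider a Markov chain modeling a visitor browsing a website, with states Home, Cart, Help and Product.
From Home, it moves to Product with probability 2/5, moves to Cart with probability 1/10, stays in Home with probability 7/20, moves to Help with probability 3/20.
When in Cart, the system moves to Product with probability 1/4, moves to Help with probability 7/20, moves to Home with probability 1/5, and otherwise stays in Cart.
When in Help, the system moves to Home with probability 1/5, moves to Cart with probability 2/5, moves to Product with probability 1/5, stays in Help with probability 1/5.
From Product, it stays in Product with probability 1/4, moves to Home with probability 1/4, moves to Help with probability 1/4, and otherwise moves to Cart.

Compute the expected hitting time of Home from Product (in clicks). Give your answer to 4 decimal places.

Let t(s) be the expected number of clicks to first reach Home from state s, with t(Home) = 0. Conditioning on the first click:
t(Cart) = 1 + 0.2·t(Cart) + 0.35·t(Help) + 0.25·t(Product)
t(Help) = 1 + 0.4·t(Cart) + 0.2·t(Help) + 0.2·t(Product)
t(Product) = 1 + 0.25·t(Cart) + 0.25·t(Help) + 0.25·t(Product)
Solving: t(Cart) = 4.7216, t(Help) = 4.7320, t(Product) = 4.4845.
Expected clicks from Product to Home: 4.4845.

4.4845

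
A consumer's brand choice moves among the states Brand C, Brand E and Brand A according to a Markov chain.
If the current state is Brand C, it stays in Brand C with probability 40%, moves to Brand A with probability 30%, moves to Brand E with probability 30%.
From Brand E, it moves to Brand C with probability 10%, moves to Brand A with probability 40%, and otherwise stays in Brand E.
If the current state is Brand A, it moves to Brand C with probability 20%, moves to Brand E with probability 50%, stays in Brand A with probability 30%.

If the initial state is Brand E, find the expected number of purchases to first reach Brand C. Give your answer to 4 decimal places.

7.3333

Let t(s) be the expected number of purchases to first reach Brand C from state s, with t(Brand C) = 0. Conditioning on the first purchase:
t(Brand E) = 1 + 0.5·t(Brand E) + 0.4·t(Brand A)
t(Brand A) = 1 + 0.5·t(Brand E) + 0.3·t(Brand A)
Solving: t(Brand E) = 7.3333, t(Brand A) = 6.6667.
Expected purchases from Brand E to Brand C: 7.3333.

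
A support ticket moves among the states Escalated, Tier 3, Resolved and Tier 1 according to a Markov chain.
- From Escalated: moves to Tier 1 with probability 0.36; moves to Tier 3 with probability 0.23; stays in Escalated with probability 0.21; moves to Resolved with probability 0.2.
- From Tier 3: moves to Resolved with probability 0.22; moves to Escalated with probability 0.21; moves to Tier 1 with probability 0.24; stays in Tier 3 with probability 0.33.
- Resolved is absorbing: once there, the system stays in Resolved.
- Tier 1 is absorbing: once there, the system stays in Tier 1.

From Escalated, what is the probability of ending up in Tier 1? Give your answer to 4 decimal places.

Let h(s) be the probability of absorption at Tier 1 starting from transient state s. Then h(Tier 1) = 1 and h(Resolved) = 0. By first-step analysis:
h(Escalated) = 0.21·h(Escalated) + 0.23·h(Tier 3) + 0.2·0 + 0.36·1
h(Tier 3) = 0.21·h(Escalated) + 0.33·h(Tier 3) + 0.22·0 + 0.24·1
Solving: h(Escalated) = 0.6162, h(Tier 3) = 0.5514.
Starting from Escalated, the probability is 0.6162.

0.6162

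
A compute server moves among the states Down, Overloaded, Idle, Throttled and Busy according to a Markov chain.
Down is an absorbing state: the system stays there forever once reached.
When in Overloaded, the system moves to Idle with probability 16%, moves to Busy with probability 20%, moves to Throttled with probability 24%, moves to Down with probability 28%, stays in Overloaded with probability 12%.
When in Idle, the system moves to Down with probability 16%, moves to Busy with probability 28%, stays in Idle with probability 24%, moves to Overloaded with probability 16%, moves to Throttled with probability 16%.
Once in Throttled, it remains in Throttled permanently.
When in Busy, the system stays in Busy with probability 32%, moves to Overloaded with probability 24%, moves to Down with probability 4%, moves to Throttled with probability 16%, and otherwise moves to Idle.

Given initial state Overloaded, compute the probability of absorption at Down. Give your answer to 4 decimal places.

Let h(s) be the probability of absorption at Down starting from transient state s. Then h(Down) = 1 and h(Throttled) = 0. By first-step analysis:
h(Overloaded) = 0.28·1 + 0.12·h(Overloaded) + 0.16·h(Idle) + 0.24·0 + 0.2·h(Busy)
h(Idle) = 0.16·1 + 0.16·h(Overloaded) + 0.24·h(Idle) + 0.16·0 + 0.28·h(Busy)
h(Busy) = 0.04·1 + 0.24·h(Overloaded) + 0.24·h(Idle) + 0.16·0 + 0.32·h(Busy)
Solving: h(Overloaded) = 0.4913, h(Idle) = 0.4592, h(Busy) = 0.3943.
Starting from Overloaded, the probability is 0.4913.

0.4913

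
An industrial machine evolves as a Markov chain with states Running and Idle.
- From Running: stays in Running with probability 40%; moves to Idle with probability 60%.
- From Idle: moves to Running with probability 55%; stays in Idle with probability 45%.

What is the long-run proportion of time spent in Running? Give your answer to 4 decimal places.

Let the stationary distribution be π with π = πP and π_1 + π_2 = 1.
π_1 = 0.4·π_1 + 0.55·π_2
Solving with the normalization constraint gives π = (0.4783, 0.5217).
So the stationary probability of Running is 0.4783.

0.4783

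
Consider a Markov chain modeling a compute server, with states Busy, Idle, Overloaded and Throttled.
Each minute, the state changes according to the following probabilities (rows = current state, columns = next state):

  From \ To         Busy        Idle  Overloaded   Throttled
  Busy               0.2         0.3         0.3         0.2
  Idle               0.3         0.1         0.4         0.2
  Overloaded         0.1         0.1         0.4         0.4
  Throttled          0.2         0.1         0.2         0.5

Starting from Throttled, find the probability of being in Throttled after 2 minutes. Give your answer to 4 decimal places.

0.3900

Propagate the distribution vector 2 minutes from Throttled.
After 0 minutes: (0.0000, 0.0000, 0.0000, 1.0000)
After 1 minute: (0.2000, 0.1000, 0.2000, 0.5000)
After 2 minutes: (0.1900, 0.1400, 0.2800, 0.3900)
P(in Throttled after 2 minutes) = 0.3900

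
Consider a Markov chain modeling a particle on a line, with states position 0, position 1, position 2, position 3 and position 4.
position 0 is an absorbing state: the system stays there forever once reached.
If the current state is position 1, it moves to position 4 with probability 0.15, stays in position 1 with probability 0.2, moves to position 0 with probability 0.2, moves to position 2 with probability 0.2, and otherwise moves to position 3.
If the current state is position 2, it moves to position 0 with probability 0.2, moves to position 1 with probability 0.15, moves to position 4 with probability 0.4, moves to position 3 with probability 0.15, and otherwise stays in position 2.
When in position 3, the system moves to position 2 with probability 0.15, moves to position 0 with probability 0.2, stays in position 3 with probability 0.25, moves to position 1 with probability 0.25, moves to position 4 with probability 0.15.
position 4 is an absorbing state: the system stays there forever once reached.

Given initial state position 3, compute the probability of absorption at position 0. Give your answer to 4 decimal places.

0.5150

Let h(s) be the probability of absorption at position 0 starting from transient state s. Then h(position 0) = 1 and h(position 4) = 0. By first-step analysis:
h(position 1) = 0.2·1 + 0.2·h(position 1) + 0.2·h(position 2) + 0.25·h(position 3) + 0.15·0
h(position 2) = 0.2·1 + 0.15·h(position 1) + 0.1·h(position 2) + 0.15·h(position 3) + 0.4·0
h(position 3) = 0.2·1 + 0.25·h(position 1) + 0.15·h(position 2) + 0.25·h(position 3) + 0.15·0
Solving: h(position 1) = 0.5092, h(position 2) = 0.3929, h(position 3) = 0.5150.
Starting from position 3, the probability is 0.5150.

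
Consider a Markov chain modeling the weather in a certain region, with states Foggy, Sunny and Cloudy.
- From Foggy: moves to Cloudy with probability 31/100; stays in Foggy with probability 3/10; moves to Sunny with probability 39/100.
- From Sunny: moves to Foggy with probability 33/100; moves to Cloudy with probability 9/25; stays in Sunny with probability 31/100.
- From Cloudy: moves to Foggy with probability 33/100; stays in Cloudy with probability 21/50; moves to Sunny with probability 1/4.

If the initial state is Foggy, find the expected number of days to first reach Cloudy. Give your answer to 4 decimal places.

Let t(s) be the expected number of days to first reach Cloudy from state s, with t(Cloudy) = 0. Conditioning on the first day:
t(Foggy) = 1 + 0.3·t(Foggy) + 0.39·t(Sunny)
t(Sunny) = 1 + 0.33·t(Foggy) + 0.31·t(Sunny)
Solving: t(Foggy) = 3.0483, t(Sunny) = 2.9071.
Expected days from Foggy to Cloudy: 3.0483.

3.0483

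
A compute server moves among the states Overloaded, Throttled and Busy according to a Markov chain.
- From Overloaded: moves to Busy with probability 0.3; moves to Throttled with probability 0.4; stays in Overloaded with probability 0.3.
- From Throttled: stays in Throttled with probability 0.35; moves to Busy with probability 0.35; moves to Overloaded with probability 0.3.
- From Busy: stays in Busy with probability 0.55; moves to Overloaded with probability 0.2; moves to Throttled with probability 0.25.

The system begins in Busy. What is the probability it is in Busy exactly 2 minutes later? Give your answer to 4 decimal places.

0.4500

Sum over the intermediate state after 1 minute:
P = P(Busy→Overloaded)·P(Overloaded→Busy) + P(Busy→Throttled)·P(Throttled→Busy) + P(Busy→Busy)·P(Busy→Busy)
  = 0.2×0.3 + 0.25×0.35 + 0.55×0.55
  = 0.0600 + 0.0875 + 0.3025 = 0.4500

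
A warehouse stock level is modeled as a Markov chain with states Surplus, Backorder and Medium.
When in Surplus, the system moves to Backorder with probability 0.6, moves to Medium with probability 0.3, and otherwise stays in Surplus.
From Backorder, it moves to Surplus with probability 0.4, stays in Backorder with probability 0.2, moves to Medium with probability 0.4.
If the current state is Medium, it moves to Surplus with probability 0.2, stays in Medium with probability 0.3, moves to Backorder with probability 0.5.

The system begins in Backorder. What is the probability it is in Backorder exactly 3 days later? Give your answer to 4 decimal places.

Propagate the distribution vector 3 days from Backorder.
After 0 days: (0.0000, 1.0000, 0.0000)
After 1 day: (0.4000, 0.2000, 0.4000)
After 2 days: (0.2000, 0.4800, 0.3200)
After 3 days: (0.2760, 0.3760, 0.3480)
P(in Backorder after 3 days) = 0.3760

0.3760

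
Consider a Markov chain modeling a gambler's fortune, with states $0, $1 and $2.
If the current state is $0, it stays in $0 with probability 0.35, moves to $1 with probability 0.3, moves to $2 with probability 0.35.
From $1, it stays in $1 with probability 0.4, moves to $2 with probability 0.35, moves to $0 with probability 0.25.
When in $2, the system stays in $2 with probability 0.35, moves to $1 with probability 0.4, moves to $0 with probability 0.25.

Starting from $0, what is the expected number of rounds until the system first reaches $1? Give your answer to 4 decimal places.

2.9851

Let t(s) be the expected number of rounds to first reach $1 from state s, with t($1) = 0. Conditioning on the first round:
t($0) = 1 + 0.35·t($0) + 0.35·t($2)
t($2) = 1 + 0.25·t($0) + 0.35·t($2)
Solving: t($0) = 2.9851, t($2) = 2.6866.
Expected rounds from $0 to $1: 2.9851.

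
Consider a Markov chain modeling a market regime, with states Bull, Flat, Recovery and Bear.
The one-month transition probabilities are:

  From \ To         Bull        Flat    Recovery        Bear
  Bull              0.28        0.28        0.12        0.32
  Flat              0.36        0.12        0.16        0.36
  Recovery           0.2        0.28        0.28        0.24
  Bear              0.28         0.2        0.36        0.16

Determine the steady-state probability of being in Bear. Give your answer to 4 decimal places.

0.2677

Let the stationary distribution be π with π = πP and π_1 + π_2 + π_3 + π_4 = 1.
π_1 = 0.28·π_1 + 0.36·π_2 + 0.2·π_3 + 0.28·π_4
π_2 = 0.28·π_1 + 0.12·π_2 + 0.28·π_3 + 0.2·π_4
π_3 = 0.12·π_1 + 0.16·π_2 + 0.28·π_3 + 0.36·π_4
Solving with the normalization constraint gives π = (0.2794, 0.2229, 0.2300, 0.2677).
So the stationary probability of Bear is 0.2677.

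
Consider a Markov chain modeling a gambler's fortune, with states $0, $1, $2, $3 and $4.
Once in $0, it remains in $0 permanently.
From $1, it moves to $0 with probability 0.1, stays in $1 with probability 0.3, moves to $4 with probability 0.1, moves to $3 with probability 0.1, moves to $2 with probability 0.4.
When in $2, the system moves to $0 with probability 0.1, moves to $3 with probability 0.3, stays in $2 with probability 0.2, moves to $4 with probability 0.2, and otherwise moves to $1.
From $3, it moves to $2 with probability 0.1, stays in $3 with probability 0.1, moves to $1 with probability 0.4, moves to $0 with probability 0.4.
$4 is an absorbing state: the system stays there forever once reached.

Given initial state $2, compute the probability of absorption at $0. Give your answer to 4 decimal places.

Let h(s) be the probability of absorption at $0 starting from transient state s. Then h($0) = 1 and h($4) = 0. By first-step analysis:
h($1) = 0.1·1 + 0.3·h($1) + 0.4·h($2) + 0.1·h($3) + 0.1·0
h($2) = 0.1·1 + 0.2·h($1) + 0.2·h($2) + 0.3·h($3) + 0.2·0
h($3) = 0.4·1 + 0.4·h($1) + 0.1·h($2) + 0.1·h($3)
Solving: h($1) = 0.5653, h($2) = 0.5502, h($3) = 0.7568.
Starting from $2, the probability is 0.5502.

0.5502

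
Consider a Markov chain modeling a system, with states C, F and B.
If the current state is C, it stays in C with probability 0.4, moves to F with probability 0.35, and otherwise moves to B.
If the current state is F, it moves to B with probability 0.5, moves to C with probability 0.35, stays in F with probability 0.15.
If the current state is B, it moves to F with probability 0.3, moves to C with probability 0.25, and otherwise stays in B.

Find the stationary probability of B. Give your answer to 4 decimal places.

Let the stationary distribution be π with π = πP and π_1 + π_2 + π_3 = 1.
π_1 = 0.4·π_1 + 0.35·π_2 + 0.25·π_3
π_2 = 0.35·π_1 + 0.15·π_2 + 0.3·π_3
Solving with the normalization constraint gives π = (0.3265, 0.2751, 0.3985).
So the stationary probability of B is 0.3985.

0.3985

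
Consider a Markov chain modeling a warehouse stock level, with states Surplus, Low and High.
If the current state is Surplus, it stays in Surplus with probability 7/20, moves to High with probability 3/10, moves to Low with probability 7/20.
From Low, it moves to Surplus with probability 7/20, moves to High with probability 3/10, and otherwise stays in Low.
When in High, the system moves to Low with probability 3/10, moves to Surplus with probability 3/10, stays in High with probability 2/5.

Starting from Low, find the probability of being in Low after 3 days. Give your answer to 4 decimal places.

0.3335

Propagate the distribution vector 3 days from Low.
After 0 days: (0.0000, 1.0000, 0.0000)
After 1 day: (0.3500, 0.3500, 0.3000)
After 2 days: (0.3350, 0.3350, 0.3300)
After 3 days: (0.3335, 0.3335, 0.3330)
P(in Low after 3 days) = 0.3335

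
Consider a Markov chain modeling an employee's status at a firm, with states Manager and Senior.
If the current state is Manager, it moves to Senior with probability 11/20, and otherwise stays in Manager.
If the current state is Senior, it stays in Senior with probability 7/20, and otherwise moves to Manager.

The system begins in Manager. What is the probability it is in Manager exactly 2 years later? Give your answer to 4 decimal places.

Sum over the intermediate state after 1 year:
P = P(Manager→Manager)·P(Manager→Manager) + P(Manager→Senior)·P(Senior→Manager)
  = 0.45×0.45 + 0.55×0.65
  = 0.2025 + 0.3575 = 0.5600

0.5600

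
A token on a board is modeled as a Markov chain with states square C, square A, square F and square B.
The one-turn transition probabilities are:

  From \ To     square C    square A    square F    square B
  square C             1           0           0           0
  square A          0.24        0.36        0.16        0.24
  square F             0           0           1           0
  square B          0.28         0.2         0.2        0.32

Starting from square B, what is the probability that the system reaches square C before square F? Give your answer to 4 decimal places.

0.5868

Let h(s) be the probability of absorption at square C starting from transient state s. Then h(square C) = 1 and h(square F) = 0. By first-step analysis:
h(square A) = 0.24·1 + 0.36·h(square A) + 0.16·0 + 0.24·h(square B)
h(square B) = 0.28·1 + 0.2·h(square A) + 0.2·0 + 0.32·h(square B)
Solving: h(square A) = 0.5950, h(square B) = 0.5868.
Starting from square B, the probability is 0.5868.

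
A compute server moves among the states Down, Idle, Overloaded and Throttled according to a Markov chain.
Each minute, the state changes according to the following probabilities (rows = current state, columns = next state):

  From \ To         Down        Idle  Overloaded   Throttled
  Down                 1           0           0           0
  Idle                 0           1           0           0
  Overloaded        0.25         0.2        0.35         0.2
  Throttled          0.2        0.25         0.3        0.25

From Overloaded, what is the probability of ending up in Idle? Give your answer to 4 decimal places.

0.4678

Let h(s) be the probability of absorption at Idle starting from transient state s. Then h(Idle) = 1 and h(Down) = 0. By first-step analysis:
h(Overloaded) = 0.25·0 + 0.2·1 + 0.35·h(Overloaded) + 0.2·h(Throttled)
h(Throttled) = 0.2·0 + 0.25·1 + 0.3·h(Overloaded) + 0.25·h(Throttled)
Solving: h(Overloaded) = 0.4678, h(Throttled) = 0.5205.
Starting from Overloaded, the probability is 0.4678.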